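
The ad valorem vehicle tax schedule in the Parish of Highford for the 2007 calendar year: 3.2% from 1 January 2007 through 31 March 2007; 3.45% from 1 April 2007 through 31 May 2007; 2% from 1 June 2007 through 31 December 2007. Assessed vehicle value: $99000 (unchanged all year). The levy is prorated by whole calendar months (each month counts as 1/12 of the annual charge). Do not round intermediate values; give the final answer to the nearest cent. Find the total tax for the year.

1 January – 31 March 2007: 3 months at 3.2% → $99000 × 3.2% × 3/12 = $792.0000
1 April – 31 May 2007: 2 months at 3.45% → $99000 × 3.45% × 2/12 = $569.2500
1 June – 31 December 2007: 7 months at 2% → $99000 × 2% × 7/12 = $1155.0000
Total = $2516.2500

$2516.25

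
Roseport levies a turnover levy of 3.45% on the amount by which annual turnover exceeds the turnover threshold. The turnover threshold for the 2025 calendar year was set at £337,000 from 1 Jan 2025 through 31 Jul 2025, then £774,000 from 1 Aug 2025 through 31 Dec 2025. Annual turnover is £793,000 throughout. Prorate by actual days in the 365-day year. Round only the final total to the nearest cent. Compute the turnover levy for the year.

£9,412.26

1 Jan – 31 Jul 2025: 212 days, exemption £337,000 → (£793,000 − £337,000) × 3.45% × 212/365 = £9,137.4904
1 Aug – 31 Dec 2025: 153 days, exemption £774,000 → (£793,000 − £774,000) × 3.45% × 153/365 = £274.7712
Total = £9,412.2616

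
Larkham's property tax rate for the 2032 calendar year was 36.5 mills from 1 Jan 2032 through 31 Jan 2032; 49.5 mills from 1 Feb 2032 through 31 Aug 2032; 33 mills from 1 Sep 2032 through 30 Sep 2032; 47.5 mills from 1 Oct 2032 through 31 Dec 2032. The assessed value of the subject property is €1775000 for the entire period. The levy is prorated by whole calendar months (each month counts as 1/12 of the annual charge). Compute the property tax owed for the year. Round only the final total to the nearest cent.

€82611.46

1 Jan – 31 Jan 2032: 1 month at 36.5 mills → €1775000 × 3.65% × 1/12 = €5398.9583
1 Feb – 31 Aug 2032: 7 months at 49.5 mills → €1775000 × 4.95% × 7/12 = €51253.1250
1 Sep – 30 Sep 2032: 1 month at 33 mills → €1775000 × 3.3% × 1/12 = €4881.2500
1 Oct – 31 Dec 2032: 3 months at 47.5 mills → €1775000 × 4.75% × 3/12 = €21078.1250
Total = €82611.4583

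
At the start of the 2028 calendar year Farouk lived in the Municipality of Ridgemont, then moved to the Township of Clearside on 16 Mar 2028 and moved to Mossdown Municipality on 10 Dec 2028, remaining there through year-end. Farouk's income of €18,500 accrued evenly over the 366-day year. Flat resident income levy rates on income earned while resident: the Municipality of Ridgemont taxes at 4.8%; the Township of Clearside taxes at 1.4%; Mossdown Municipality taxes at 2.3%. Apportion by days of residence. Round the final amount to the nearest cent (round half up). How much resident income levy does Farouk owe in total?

The Municipality of Ridgemont, 1 Jan – 15 Mar 2028: 75 days → €18,500 × 4.8% × 75/366 = €181.9672
The Township of Clearside, 16 Mar – 9 Dec 2028: 269 days → €18,500 × 1.4% × 269/366 = €190.3579
Mossdown Municipality, 10 Dec – 31 Dec 2028: 22 days → €18,500 × 2.3% × 22/366 = €25.5765
Total = €397.9016

€397.90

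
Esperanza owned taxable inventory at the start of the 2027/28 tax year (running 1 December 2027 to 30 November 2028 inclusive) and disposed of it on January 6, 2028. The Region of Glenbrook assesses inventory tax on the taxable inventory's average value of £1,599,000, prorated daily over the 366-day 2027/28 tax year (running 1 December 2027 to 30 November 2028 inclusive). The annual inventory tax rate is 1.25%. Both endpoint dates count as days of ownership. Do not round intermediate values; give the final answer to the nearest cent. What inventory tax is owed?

£2,020.59

Days held (December 1, 2027 – January 6, 2028): 37 out of 366
Tax = £1,599,000 × 1.25% × 37/366 = £2,020.5943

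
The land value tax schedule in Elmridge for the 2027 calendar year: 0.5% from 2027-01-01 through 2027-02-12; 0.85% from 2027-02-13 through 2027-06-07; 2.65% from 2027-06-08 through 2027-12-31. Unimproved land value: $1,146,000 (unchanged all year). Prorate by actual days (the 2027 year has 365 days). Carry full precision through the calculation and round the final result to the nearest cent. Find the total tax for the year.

2027-01-01 to 2027-02-12: 43 days at 0.5% → $1,146,000 × 0.5% × 43/365 = $675.0411
2027-02-13 to 2027-06-07: 115 days at 0.85% → $1,146,000 × 0.85% × 115/365 = $3,069.0822
2027-06-08 to 2027-12-31: 207 days at 2.65% → $1,146,000 × 2.65% × 207/365 = $17,222.9671
Total = $20,967.0904

$20,967.09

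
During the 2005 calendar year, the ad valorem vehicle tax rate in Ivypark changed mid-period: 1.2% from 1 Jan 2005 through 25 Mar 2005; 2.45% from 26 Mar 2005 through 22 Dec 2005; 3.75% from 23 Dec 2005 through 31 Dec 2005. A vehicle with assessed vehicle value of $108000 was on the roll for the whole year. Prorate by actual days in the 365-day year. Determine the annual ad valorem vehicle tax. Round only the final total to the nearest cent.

1 Jan – 25 Mar 2005: 84 days at 1.2% → $108000 × 1.2% × 84/365 = $298.2575
26 Mar – 22 Dec 2005: 272 days at 2.45% → $108000 × 2.45% × 272/365 = $1971.8137
23 Dec – 31 Dec 2005: 9 days at 3.75% → $108000 × 3.75% × 9/365 = $99.8630
Total = $2369.9342

$2369.93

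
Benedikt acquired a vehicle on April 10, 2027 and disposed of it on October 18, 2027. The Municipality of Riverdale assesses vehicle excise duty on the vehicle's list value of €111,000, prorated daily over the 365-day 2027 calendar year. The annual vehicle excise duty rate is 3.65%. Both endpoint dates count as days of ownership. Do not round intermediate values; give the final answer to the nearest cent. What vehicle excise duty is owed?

€2,131.20

Days held (April 10 – October 18, 2027): 192 out of 365
Tax = €111,000 × 3.65% × 192/365 = €2,131.2000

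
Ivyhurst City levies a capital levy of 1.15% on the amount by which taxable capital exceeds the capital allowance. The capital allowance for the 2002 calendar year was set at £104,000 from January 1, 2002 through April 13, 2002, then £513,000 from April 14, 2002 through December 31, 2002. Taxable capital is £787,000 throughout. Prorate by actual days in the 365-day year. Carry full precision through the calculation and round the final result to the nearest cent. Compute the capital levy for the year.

January 1 – April 13, 2002: 103 days, exemption £104,000 → (£787,000 − £104,000) × 1.15% × 103/365 = £2,216.4753
April 14 – December 31, 2002: 262 days, exemption £513,000 → (£787,000 − £513,000) × 1.15% × 262/365 = £2,261.8137
Total = £4,478.2890

£4,478.29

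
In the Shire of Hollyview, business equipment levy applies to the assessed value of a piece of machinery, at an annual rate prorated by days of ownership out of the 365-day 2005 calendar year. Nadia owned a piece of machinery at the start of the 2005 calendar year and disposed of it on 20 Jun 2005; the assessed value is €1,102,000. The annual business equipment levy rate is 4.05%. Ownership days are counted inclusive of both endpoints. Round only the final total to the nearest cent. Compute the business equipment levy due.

€20,909.32

Days held (1 Jan – 20 Jun 2005): 171 out of 365
Tax = €1,102,000 × 4.05% × 171/365 = €20,909.3178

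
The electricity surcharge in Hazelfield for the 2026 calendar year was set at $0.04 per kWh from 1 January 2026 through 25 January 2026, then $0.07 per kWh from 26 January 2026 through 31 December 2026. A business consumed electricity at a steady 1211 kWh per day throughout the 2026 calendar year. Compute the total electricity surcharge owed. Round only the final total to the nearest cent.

$30,032.80

1 January – 25 January 2026: 25 days × 1211 kWh/day = 30,275 kWh at $0.04/kWh → $1,211.00
26 January – 31 December 2026: 340 days × 1211 kWh/day = 411,740 kWh at $0.07/kWh → $28,821.80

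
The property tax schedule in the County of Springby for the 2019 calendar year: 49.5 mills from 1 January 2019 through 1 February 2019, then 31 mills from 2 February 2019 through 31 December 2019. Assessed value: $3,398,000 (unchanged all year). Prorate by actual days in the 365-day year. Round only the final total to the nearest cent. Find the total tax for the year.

1 January – 1 February 2019: 32 days at 49.5 mills → $3,398,000 × 4.95% × 32/365 = $14,746.3890
2 February – 31 December 2019: 333 days at 31 mills → $3,398,000 × 3.1% × 333/365 = $96,102.8877
Total = $110,849.2767

$110,849.28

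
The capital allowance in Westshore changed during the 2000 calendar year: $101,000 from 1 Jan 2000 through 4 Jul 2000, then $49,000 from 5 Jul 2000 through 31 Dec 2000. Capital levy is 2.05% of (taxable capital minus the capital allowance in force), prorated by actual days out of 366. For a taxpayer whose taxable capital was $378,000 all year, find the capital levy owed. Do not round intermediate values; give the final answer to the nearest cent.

1 Jan – 4 Jul 2000: 186 days, exemption $101,000 → ($378,000 − $101,000) × 2.05% × 186/366 = $2,885.7951
5 Jul – 31 Dec 2000: 180 days, exemption $49,000 → ($378,000 − $49,000) × 2.05% × 180/366 = $3,316.9672
Total = $6,202.7623

$6,202.76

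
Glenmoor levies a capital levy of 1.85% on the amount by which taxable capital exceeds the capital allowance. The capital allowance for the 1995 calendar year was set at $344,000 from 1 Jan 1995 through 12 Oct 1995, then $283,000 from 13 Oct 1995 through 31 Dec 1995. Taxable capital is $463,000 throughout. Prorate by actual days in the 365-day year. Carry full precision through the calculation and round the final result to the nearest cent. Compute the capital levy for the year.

$2,448.84

1 Jan – 12 Oct 1995: 285 days, exemption $344,000 → ($463,000 − $344,000) × 1.85% × 285/365 = $1,718.9795
13 Oct – 31 Dec 1995: 80 days, exemption $283,000 → ($463,000 − $283,000) × 1.85% × 80/365 = $729.8630
Total = $2,448.8425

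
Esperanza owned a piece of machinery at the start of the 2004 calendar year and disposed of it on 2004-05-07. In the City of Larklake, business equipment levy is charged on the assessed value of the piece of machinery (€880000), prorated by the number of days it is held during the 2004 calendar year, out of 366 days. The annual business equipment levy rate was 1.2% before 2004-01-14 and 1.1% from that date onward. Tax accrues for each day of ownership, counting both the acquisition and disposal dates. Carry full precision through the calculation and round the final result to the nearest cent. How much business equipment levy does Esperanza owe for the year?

€3416.61

2004-01-01 to 2004-01-13: 13 days at 1.2% → €880000 × 1.2% × 13/366 = €375.0820
2004-01-14 to 2004-05-07: 115 days at 1.1% → €880000 × 1.1% × 115/366 = €3041.5301
Total = €3416.6120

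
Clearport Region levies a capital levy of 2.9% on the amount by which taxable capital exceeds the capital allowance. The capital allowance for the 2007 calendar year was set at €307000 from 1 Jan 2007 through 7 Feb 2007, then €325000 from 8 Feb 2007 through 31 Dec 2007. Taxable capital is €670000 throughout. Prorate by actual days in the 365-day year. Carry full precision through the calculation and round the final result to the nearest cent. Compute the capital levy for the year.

€10059.35

1 Jan – 7 Feb 2007: 38 days, exemption €307000 → (€670000 − €307000) × 2.9% × 38/365 = €1095.9616
8 Feb – 31 Dec 2007: 327 days, exemption €325000 → (€670000 − €325000) × 2.9% × 327/365 = €8963.3836
Total = €10059.3452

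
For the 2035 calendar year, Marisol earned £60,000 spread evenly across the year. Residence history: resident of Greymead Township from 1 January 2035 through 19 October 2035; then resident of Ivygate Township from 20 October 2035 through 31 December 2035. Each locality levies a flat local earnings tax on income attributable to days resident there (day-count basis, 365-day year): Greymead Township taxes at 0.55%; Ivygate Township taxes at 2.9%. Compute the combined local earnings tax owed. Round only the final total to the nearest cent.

£612.00

Greymead Township, 1 January – 19 October 2035: 292 days → £60,000 × 0.55% × 292/365 = £264.0000
Ivygate Township, 20 October – 31 December 2035: 73 days → £60,000 × 2.9% × 73/365 = £348.0000
Total = £612.0000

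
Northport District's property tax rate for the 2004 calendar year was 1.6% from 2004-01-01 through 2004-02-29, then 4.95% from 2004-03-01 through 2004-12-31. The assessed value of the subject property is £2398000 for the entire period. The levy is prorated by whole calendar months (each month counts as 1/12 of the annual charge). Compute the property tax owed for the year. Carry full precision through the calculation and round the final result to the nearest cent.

2004-01-01 to 2004-02-29: 2 months at 1.6% → £2398000 × 1.6% × 2/12 = £6394.6667
2004-03-01 to 2004-12-31: 10 months at 4.95% → £2398000 × 4.95% × 10/12 = £98917.5000
Total = £105312.1667

£105312.17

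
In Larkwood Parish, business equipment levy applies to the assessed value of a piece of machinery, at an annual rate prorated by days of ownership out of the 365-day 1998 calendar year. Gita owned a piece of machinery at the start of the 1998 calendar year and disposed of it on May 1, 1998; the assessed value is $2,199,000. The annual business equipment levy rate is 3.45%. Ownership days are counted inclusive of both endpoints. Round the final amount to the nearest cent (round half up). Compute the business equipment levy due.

Days held (January 1 – May 1, 1998): 121 out of 365
Tax = $2,199,000 × 3.45% × 121/365 = $25,149.9329

$25,149.93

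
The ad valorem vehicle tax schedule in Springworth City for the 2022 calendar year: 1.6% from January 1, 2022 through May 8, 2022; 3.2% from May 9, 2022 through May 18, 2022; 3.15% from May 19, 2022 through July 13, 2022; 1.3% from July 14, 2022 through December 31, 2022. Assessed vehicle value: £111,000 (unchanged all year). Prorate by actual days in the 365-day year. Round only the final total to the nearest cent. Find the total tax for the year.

January 1 – May 8, 2022: 128 days at 1.6% → £111,000 × 1.6% × 128/365 = £622.8164
May 9 – May 18, 2022: 10 days at 3.2% → £111,000 × 3.2% × 10/365 = £97.3151
May 19 – July 13, 2022: 56 days at 3.15% → £111,000 × 3.15% × 56/365 = £536.4493
July 14 – December 31, 2022: 171 days at 1.3% → £111,000 × 1.3% × 171/365 = £676.0356
Total = £1,932.6164

£1,932.62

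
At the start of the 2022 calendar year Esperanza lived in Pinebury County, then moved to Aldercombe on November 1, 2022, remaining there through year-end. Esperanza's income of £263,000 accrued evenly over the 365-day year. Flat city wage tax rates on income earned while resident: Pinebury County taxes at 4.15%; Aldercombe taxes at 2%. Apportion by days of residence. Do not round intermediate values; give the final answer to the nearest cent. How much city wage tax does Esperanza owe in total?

Pinebury County, January 1 – October 31, 2022: 304 days → £263,000 × 4.15% × 304/365 = £9,090.4329
Aldercombe, November 1 – December 31, 2022: 61 days → £263,000 × 2% × 61/365 = £879.0685
Total = £9,969.5014

£9,969.50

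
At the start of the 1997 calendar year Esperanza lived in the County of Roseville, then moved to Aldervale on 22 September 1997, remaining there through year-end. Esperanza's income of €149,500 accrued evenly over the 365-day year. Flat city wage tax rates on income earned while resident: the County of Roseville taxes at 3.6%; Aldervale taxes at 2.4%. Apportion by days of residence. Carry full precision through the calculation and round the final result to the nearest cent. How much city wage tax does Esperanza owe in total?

The County of Roseville, 1 January – 21 September 1997: 264 days → €149,500 × 3.6% × 264/365 = €3,892.7342
Aldervale, 22 September – 31 December 1997: 101 days → €149,500 × 2.4% × 101/365 = €992.8438
Total = €4,885.5781

€4,885.58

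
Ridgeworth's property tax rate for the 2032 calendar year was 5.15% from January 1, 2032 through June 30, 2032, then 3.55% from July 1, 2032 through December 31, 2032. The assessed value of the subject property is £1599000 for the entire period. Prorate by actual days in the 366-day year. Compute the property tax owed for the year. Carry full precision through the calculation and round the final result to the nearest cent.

January 1 – June 30, 2032: 182 days at 5.15% → £1599000 × 5.15% × 182/366 = £40949.2541
July 1 – December 31, 2032: 184 days at 3.55% → £1599000 × 3.55% × 184/366 = £28537.3443
Total = £69486.5984

£69486.60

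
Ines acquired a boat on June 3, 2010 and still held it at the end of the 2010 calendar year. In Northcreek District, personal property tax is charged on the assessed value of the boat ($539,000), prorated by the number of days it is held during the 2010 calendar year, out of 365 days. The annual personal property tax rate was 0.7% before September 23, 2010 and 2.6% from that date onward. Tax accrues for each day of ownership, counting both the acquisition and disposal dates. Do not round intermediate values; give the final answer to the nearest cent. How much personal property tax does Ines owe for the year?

June 3 – September 22, 2010: 112 days at 0.7% → $539,000 × 0.7% × 112/365 = $1,157.7425
September 23 – December 31, 2010: 100 days at 2.6% → $539,000 × 2.6% × 100/365 = $3,839.4521
Total = $4,997.1945

$4,997.19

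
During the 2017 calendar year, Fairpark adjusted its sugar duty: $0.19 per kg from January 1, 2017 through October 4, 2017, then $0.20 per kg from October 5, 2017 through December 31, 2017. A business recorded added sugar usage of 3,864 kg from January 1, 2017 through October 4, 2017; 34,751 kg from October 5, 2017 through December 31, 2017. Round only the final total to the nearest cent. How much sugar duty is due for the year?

$7,684.36

January 1 – October 4, 2017: 3,864 kg at $0.19/kg → $734.16
October 5 – December 31, 2017: 34,751 kg at $0.20/kg → $6,950.20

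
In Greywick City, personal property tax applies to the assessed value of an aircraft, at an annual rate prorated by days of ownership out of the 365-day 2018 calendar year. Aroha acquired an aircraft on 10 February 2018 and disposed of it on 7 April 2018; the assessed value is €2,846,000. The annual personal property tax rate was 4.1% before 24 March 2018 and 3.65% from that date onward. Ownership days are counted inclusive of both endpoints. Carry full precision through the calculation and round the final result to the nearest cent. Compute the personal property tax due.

€17,695.88

10 February – 23 March 2018: 42 days at 4.1% → €2,846,000 × 4.1% × 42/365 = €13,426.8822
24 March – 7 April 2018: 15 days at 3.65% → €2,846,000 × 3.65% × 15/365 = €4,269.0000
Total = €17,695.8822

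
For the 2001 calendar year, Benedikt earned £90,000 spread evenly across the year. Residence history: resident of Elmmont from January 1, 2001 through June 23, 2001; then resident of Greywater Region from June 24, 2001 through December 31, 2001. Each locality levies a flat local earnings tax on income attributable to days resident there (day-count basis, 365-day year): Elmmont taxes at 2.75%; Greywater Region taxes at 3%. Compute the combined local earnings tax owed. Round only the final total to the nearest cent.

£2,592.74

Elmmont, January 1 – June 23, 2001: 174 days → £90,000 × 2.75% × 174/365 = £1,179.8630
Greywater Region, June 24 – December 31, 2001: 191 days → £90,000 × 3% × 191/365 = £1,412.8767
Total = £2,592.7397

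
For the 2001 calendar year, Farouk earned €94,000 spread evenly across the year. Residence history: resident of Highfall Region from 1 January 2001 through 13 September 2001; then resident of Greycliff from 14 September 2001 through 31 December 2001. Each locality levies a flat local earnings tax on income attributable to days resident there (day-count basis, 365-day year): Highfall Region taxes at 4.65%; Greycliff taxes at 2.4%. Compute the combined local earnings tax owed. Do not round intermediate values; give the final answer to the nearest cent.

Highfall Region, 1 January – 13 September 2001: 256 days → €94,000 × 4.65% × 256/365 = €3,065.6877
Greycliff, 14 September – 31 December 2001: 109 days → €94,000 × 2.4% × 109/365 = €673.7096
Total = €3,739.3973

€3,739.40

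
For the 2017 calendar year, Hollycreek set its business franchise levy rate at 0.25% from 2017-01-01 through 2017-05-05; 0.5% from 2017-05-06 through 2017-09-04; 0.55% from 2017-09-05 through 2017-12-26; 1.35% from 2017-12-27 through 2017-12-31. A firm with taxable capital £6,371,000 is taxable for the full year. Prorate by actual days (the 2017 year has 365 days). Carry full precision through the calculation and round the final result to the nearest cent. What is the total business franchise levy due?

£28,128.40

2017-01-01 to 2017-05-05: 125 days at 0.25% → £6,371,000 × 0.25% × 125/365 = £5,454.6233
2017-05-06 to 2017-09-04: 122 days at 0.5% → £6,371,000 × 0.5% × 122/365 = £10,647.4247
2017-09-05 to 2017-12-26: 113 days at 0.55% → £6,371,000 × 0.55% × 113/365 = £10,848.1548
2017-12-27 to 2017-12-31: 5 days at 1.35% → £6,371,000 × 1.35% × 5/365 = £1,178.1986
Total = £28,128.4014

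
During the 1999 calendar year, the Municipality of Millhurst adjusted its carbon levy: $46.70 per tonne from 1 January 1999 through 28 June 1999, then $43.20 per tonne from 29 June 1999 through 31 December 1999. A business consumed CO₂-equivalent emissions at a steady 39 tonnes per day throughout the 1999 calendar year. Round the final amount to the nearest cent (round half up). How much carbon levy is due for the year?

1 January – 28 June 1999: 179 days × 39 tonnes/day = 6,981 tonnes at $46.70/tonne → $326,012.70
29 June – 31 December 1999: 186 days × 39 tonnes/day = 7,254 tonnes at $43.20/tonne → $313,372.80

$639,385.50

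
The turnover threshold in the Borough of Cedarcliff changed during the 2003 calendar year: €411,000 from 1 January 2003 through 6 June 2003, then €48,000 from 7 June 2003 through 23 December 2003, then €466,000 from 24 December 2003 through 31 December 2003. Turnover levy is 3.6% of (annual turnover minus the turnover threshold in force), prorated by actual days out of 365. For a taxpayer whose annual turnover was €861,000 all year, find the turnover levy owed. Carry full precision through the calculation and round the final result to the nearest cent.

€23,317.15

1 January – 6 June 2003: 157 days, exemption €411,000 → (€861,000 − €411,000) × 3.6% × 157/365 = €6,968.2192
7 June – 23 December 2003: 200 days, exemption €48,000 → (€861,000 − €48,000) × 3.6% × 200/365 = €16,037.2603
24 December – 31 December 2003: 8 days, exemption €466,000 → (€861,000 − €466,000) × 3.6% × 8/365 = €311.6712
Total = €23,317.1507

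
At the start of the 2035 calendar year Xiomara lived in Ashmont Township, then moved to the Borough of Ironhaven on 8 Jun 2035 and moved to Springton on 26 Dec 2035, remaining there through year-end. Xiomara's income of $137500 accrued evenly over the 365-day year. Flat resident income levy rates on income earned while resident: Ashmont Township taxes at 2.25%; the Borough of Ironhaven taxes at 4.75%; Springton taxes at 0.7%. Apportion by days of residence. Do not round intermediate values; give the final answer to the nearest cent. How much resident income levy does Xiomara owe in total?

$4951.70

Ashmont Township, 1 Jan – 7 Jun 2035: 158 days → $137500 × 2.25% × 158/365 = $1339.2123
The Borough of Ironhaven, 8 Jun – 25 Dec 2035: 201 days → $137500 × 4.75% × 201/365 = $3596.6610
Springton, 26 Dec – 31 Dec 2035: 6 days → $137500 × 0.7% × 6/365 = $15.8219
Total = $4951.6952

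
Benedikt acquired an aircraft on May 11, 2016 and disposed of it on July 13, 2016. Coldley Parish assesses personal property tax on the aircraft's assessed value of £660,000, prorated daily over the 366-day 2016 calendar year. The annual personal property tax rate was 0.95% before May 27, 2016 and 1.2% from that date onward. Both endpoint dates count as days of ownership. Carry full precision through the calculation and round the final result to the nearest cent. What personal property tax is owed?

£1,312.79

May 11 – May 26, 2016: 16 days at 0.95% → £660,000 × 0.95% × 16/366 = £274.0984
May 27 – July 13, 2016: 48 days at 1.2% → £660,000 × 1.2% × 48/366 = £1,038.6885
Total = £1,312.7869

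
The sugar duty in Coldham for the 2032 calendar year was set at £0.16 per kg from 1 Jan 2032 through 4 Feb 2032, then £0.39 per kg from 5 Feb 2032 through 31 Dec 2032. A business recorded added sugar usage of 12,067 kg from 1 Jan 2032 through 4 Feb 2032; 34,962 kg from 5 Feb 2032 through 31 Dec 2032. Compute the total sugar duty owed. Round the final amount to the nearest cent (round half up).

£15565.90

1 Jan – 4 Feb 2032: 12,067 kg at £0.16/kg → £1930.72
5 Feb – 31 Dec 2032: 34,962 kg at £0.39/kg → £13635.18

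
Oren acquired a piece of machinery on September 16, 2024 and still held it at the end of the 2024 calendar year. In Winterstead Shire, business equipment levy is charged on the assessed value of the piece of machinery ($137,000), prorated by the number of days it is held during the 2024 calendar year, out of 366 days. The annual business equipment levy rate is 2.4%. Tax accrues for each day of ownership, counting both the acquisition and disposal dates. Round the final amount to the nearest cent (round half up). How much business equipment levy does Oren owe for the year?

Days held (September 16 – December 31, 2024): 107 out of 366
Tax = $137,000 × 2.4% × 107/366 = $961.2459

$961.25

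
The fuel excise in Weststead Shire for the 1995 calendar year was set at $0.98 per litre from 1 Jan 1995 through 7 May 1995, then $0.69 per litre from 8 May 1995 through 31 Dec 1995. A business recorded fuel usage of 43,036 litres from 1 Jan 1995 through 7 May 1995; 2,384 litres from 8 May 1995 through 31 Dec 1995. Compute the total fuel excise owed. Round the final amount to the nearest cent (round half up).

$43820.24

1 Jan – 7 May 1995: 43,036 litres at $0.98/litre → $42175.28
8 May – 31 Dec 1995: 2,384 litres at $0.69/litre → $1644.96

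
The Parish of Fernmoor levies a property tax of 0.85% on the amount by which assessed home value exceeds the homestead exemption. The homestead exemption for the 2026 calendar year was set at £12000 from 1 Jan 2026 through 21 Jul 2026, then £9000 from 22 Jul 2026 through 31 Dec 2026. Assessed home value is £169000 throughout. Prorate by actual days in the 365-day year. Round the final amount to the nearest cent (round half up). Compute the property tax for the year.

1 Jan – 21 Jul 2026: 202 days, exemption £12000 → (£169000 − £12000) × 0.85% × 202/365 = £738.5452
22 Jul – 31 Dec 2026: 163 days, exemption £9000 → (£169000 − £9000) × 0.85% × 163/365 = £607.3425
Total = £1345.8877

£1345.89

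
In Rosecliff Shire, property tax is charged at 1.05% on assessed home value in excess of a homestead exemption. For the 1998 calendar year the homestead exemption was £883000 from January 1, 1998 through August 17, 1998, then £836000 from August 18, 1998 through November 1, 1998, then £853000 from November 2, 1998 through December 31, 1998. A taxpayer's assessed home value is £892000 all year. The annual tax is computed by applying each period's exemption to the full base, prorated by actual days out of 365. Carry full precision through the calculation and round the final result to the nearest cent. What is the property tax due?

£249.04

January 1 – August 17, 1998: 229 days, exemption £883000 → (£892000 − £883000) × 1.05% × 229/365 = £59.2890
August 18 – November 1, 1998: 76 days, exemption £836000 → (£892000 − £836000) × 1.05% × 76/365 = £122.4329
November 2 – December 31, 1998: 60 days, exemption £853000 → (£892000 − £853000) × 1.05% × 60/365 = £67.3151
Total = £249.0370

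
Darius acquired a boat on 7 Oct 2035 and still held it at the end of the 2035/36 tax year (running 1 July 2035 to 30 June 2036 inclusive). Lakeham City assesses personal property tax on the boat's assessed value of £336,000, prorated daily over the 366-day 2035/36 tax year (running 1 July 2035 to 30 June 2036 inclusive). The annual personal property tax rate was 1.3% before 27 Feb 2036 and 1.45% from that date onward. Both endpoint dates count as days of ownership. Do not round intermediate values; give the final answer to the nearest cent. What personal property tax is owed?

£3,370.56

7 Oct 2035 – 26 Feb 2036: 143 days at 1.3% → £336,000 × 1.3% × 143/366 = £1,706.6230
27 Feb – 30 Jun 2036: 125 days at 1.45% → £336,000 × 1.45% × 125/366 = £1,663.9344
Total = £3,370.5574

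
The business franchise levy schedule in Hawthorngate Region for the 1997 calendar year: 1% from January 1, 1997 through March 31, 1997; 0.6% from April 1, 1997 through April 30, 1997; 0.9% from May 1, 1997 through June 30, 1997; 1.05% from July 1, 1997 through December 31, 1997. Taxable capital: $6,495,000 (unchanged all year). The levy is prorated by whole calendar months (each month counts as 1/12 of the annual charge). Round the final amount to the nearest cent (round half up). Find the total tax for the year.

$63,326.25

January 1 – March 31, 1997: 3 months at 1% → $6,495,000 × 1% × 3/12 = $16,237.5000
April 1 – April 30, 1997: 1 month at 0.6% → $6,495,000 × 0.6% × 1/12 = $3,247.5000
May 1 – June 30, 1997: 2 months at 0.9% → $6,495,000 × 0.9% × 2/12 = $9,742.5000
July 1 – December 31, 1997: 6 months at 1.05% → $6,495,000 × 1.05% × 6/12 = $34,098.7500
Total = $63,326.2500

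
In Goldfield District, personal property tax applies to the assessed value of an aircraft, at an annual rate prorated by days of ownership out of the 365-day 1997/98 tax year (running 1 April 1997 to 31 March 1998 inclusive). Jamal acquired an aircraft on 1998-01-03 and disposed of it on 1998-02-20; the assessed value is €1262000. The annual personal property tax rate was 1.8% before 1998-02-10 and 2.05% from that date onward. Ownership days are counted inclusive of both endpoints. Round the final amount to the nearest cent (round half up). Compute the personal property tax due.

€3144.63

1998-01-03 to 1998-02-09: 38 days at 1.8% → €1262000 × 1.8% × 38/365 = €2364.9534
1998-02-10 to 1998-02-20: 11 days at 2.05% → €1262000 × 2.05% × 11/365 = €779.6740
Total = €3144.6274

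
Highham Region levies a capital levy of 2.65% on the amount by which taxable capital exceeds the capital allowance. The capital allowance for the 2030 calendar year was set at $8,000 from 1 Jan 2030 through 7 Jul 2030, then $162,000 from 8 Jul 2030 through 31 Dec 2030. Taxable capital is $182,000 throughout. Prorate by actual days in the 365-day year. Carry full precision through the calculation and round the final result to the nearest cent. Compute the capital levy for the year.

$2,631.99

1 Jan – 7 Jul 2030: 188 days, exemption $8,000 → ($182,000 − $8,000) × 2.65% × 188/365 = $2,374.9808
8 Jul – 31 Dec 2030: 177 days, exemption $162,000 → ($182,000 − $162,000) × 2.65% × 177/365 = $257.0137
Total = $2,631.9945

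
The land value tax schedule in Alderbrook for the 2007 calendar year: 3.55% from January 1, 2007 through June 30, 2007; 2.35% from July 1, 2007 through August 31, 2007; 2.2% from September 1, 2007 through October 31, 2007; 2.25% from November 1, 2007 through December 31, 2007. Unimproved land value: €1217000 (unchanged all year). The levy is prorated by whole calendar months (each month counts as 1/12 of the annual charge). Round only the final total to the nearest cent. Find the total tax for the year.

€35394.42

January 1 – June 30, 2007: 6 months at 3.55% → €1217000 × 3.55% × 6/12 = €21601.7500
July 1 – August 31, 2007: 2 months at 2.35% → €1217000 × 2.35% × 2/12 = €4766.5833
September 1 – October 31, 2007: 2 months at 2.2% → €1217000 × 2.2% × 2/12 = €4462.3333
November 1 – December 31, 2007: 2 months at 2.25% → €1217000 × 2.25% × 2/12 = €4563.7500
Total = €35394.4167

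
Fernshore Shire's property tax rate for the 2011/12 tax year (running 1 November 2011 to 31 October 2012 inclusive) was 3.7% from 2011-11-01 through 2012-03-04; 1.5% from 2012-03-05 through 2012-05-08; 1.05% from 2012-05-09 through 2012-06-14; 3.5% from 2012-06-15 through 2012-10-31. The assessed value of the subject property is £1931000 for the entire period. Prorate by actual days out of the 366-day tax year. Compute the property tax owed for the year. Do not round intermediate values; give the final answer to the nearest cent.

2011-11-01 to 2012-03-04: 125 days at 3.7% → £1931000 × 3.7% × 125/366 = £24401.2978
2012-03-05 to 2012-05-08: 65 days at 1.5% → £1931000 × 1.5% × 65/366 = £5144.0574
2012-05-09 to 2012-06-14: 37 days at 1.05% → £1931000 × 1.05% × 37/366 = £2049.7090
2012-06-15 to 2012-10-31: 139 days at 3.5% → £1931000 × 3.5% × 139/366 = £25667.5273
Total = £57262.5915

£57262.59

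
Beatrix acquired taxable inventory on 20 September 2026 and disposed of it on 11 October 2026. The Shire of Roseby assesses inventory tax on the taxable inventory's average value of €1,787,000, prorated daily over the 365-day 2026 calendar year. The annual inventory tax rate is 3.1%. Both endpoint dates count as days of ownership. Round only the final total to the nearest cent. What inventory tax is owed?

Days held (20 September – 11 October 2026): 22 out of 365
Tax = €1,787,000 × 3.1% × 22/365 = €3,338.9973

€3,339.00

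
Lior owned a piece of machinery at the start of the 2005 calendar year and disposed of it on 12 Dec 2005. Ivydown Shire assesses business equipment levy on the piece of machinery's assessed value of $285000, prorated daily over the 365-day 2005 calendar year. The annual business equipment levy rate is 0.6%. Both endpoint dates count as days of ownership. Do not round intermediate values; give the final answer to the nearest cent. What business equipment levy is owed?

$1620.99

Days held (1 Jan – 12 Dec 2005): 346 out of 365
Tax = $285000 × 0.6% × 346/365 = $1620.9863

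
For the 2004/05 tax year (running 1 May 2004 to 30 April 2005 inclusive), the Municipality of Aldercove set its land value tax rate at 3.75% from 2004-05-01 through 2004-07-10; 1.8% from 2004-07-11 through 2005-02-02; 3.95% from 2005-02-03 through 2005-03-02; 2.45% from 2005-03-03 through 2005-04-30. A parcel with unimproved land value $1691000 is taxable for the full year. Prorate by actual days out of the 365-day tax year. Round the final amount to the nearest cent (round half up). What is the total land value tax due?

$41417.92

2004-05-01 to 2004-07-10: 71 days at 3.75% → $1691000 × 3.75% × 71/365 = $12335.0342
2004-07-11 to 2005-02-02: 207 days at 1.8% → $1691000 × 1.8% × 207/365 = $17262.0986
2005-02-03 to 2005-03-02: 28 days at 3.95% → $1691000 × 3.95% × 28/365 = $5123.9616
2005-03-03 to 2005-04-30: 59 days at 2.45% → $1691000 × 2.45% × 59/365 = $6696.8233
Total = $41417.9178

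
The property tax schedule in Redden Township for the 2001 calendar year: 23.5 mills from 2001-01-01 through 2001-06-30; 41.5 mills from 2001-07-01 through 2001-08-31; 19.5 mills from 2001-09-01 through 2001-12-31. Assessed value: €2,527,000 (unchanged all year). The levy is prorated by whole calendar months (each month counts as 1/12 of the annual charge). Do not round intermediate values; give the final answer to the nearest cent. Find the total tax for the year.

2001-01-01 to 2001-06-30: 6 months at 23.5 mills → €2,527,000 × 2.35% × 6/12 = €29,692.2500
2001-07-01 to 2001-08-31: 2 months at 41.5 mills → €2,527,000 × 4.15% × 2/12 = €17,478.4167
2001-09-01 to 2001-12-31: 4 months at 19.5 mills → €2,527,000 × 1.95% × 4/12 = €16,425.5000
Total = €63,596.1667

€63,596.17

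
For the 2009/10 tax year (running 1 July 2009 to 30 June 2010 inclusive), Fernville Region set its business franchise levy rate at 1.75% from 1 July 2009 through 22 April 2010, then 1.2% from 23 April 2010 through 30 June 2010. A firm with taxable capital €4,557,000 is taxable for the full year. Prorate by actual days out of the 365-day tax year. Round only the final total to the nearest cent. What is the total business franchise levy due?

€75,009.47

1 July 2009 – 22 April 2010: 296 days at 1.75% → €4,557,000 × 1.75% × 296/365 = €64,671.9452
23 April – 30 June 2010: 69 days at 1.2% → €4,557,000 × 1.2% × 69/365 = €10,337.5233
Total = €75,009.4685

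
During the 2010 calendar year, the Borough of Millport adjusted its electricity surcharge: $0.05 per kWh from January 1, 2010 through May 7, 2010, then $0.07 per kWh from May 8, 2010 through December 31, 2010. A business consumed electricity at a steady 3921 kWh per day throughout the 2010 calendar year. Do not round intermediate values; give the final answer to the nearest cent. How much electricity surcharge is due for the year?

January 1 – May 7, 2010: 127 days × 3921 kWh/day = 497,967 kWh at $0.05/kWh → $24,898.35
May 8 – December 31, 2010: 238 days × 3921 kWh/day = 933,198 kWh at $0.07/kWh → $65,323.86

$90,222.21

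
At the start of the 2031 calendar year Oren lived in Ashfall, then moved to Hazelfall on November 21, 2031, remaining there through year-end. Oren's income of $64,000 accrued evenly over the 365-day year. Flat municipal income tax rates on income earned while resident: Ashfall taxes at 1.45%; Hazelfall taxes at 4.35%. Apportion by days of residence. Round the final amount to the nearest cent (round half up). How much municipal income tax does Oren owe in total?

$1,136.48

Ashfall, January 1 – November 20, 2031: 324 days → $64,000 × 1.45% × 324/365 = $823.7589
Hazelfall, November 21 – December 31, 2031: 41 days → $64,000 × 4.35% × 41/365 = $312.7233
Total = $1,136.4822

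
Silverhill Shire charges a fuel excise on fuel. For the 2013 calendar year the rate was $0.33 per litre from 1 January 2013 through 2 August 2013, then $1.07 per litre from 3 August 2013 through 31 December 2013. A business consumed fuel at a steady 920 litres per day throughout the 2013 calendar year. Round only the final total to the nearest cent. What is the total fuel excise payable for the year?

$213,614.80

1 January – 2 August 2013: 214 days × 920 litres/day = 196,880 litres at $0.33/litre → $64,970.40
3 August – 31 December 2013: 151 days × 920 litres/day = 138,920 litres at $1.07/litre → $148,644.40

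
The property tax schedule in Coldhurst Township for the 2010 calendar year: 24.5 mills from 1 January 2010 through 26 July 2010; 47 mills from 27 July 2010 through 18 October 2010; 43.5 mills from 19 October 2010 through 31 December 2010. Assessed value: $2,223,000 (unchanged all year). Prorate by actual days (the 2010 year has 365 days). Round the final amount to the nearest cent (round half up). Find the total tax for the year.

1 January – 26 July 2010: 207 days at 24.5 mills → $2,223,000 × 2.45% × 207/365 = $30,887.5192
27 July – 18 October 2010: 84 days at 47 mills → $2,223,000 × 4.7% × 84/365 = $24,044.9425
19 October – 31 December 2010: 74 days at 43.5 mills → $2,223,000 × 4.35% × 74/365 = $19,605.0329
Total = $74,537.4945

$74,537.49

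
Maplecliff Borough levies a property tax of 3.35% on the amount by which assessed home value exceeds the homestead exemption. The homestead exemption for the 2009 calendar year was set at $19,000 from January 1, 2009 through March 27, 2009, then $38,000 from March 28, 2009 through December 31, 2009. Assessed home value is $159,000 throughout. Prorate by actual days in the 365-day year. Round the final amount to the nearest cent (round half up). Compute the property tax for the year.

January 1 – March 27, 2009: 86 days, exemption $19,000 → ($159,000 − $19,000) × 3.35% × 86/365 = $1,105.0411
March 28 – December 31, 2009: 279 days, exemption $38,000 → ($159,000 − $38,000) × 3.35% × 279/365 = $3,098.4288
Total = $4,203.4699

$4,203.47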